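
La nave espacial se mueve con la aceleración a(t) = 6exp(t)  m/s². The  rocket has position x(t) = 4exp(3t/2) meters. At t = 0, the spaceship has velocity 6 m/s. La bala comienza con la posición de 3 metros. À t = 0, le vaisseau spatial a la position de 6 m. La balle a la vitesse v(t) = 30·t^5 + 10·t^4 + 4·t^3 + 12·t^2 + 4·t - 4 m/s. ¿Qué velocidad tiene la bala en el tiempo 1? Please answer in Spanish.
Tenemos la velocidad v(t) = 30·t^5 + 10·t^4 + 4·t^3 + 12·t^2 + 4·t - 4. Sustituyendo t = 1: v(1) = 56.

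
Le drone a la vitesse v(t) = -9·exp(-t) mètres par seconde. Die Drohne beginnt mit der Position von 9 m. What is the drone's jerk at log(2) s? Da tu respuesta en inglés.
Starting from velocity v(t) = -9·exp(-t), we take 2 derivatives. Differentiating velocity, we get acceleration: a(t) = 9·exp(-t). Taking d/dt of a(t), we find j(t) = -9·exp(-t). We have jerk j(t) = -9·exp(-t). Substituting t = log(2): j(log(2)) = -9/2.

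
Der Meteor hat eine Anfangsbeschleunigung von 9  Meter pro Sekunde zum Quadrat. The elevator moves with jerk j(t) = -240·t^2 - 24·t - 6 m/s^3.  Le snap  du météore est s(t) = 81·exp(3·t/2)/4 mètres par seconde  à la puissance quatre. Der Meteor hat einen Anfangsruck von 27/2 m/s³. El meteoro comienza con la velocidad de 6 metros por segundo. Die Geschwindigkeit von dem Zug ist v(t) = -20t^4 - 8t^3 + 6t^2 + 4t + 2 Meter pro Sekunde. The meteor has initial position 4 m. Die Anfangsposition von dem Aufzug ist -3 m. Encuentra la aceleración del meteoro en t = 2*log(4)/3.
Debemos encontrar la antiderivada de nuestra ecuación del snap s(t) = 81·exp(3·t/2)/4 2 veces. Tomando ∫s(t)dt y aplicando j(0) = 27/2, encontramos j(t) = 27·exp(3·t/2)/2. La antiderivada de la sacudida, con a(0) = 9, da la aceleración: a(t) = 9·exp(3·t/2). De la ecuación de la aceleración a(t) = 9·exp(3·t/2), sustituimos t = 2*log(4)/3 para obtener a = 36.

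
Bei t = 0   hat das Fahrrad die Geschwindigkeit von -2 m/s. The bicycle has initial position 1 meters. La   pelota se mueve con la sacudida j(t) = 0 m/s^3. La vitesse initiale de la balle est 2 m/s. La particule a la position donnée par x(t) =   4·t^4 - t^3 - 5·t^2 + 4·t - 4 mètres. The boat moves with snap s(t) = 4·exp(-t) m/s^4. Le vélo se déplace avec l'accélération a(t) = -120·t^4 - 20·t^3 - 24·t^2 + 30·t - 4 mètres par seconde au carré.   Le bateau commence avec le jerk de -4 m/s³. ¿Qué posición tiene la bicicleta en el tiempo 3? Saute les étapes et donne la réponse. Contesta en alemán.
Die Position bei t = 3 ist x = -3209.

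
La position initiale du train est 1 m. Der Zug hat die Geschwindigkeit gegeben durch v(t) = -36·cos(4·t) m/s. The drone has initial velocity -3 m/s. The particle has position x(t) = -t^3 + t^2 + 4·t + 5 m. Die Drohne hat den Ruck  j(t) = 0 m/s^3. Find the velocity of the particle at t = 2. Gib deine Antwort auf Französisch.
Pour résoudre ceci, nous devons prendre 1 dérivée de notre équation de la position x(t) = -t^3 + t^2 + 4·t + 5. En dérivant la position, nous obtenons la vitesse: v(t) = -3·t^2 + 2·t + 4. De l'équation de la vitesse v(t) = -3·t^2 + 2·t + 4, nous substituons t = 2 pour obtenir v = -4.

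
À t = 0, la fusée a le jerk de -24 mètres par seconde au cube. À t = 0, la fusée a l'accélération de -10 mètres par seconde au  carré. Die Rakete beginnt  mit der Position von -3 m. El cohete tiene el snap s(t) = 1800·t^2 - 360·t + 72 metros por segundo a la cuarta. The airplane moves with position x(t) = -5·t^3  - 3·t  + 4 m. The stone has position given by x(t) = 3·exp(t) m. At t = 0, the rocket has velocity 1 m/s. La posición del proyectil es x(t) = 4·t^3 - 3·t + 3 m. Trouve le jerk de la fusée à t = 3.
Pour résoudre ceci, nous devons prendre 1 primitive de notre équation du snap s(t) = 1800·t^2 - 360·t + 72. En intégrant le snap et en utilisant la condition initiale j(0) = -24, nous obtenons j(t) = 600·t^3 - 180·t^2 + 72·t - 24. En utilisant j(t) = 600·t^3 - 180·t^2 + 72·t - 24 et en substituant t = 3, nous trouvons j = 14772.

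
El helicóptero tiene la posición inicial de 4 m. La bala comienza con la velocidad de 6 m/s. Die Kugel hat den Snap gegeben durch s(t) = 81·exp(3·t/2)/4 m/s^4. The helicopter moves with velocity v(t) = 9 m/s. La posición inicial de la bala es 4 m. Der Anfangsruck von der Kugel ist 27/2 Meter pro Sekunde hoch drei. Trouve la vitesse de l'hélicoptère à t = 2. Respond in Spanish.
Usando v(t) = 9 y sustituyendo t = 2, encontramos v = 9.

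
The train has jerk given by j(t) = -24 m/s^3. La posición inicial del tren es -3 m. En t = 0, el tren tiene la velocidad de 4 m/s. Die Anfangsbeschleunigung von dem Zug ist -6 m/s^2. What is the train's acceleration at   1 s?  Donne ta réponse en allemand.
Um dies zu lösen, müssen wir 1 Integral unserer Gleichung für den Ruck j(t) = -24 finden. Mit ∫j(t)dt und Anwendung von a(0) = -6, finden wir a(t) = -24·t - 6. Aus der Gleichung für die Beschleunigung a(t) = -24·t - 6, setzen wir t = 1 ein und erhalten a = -30.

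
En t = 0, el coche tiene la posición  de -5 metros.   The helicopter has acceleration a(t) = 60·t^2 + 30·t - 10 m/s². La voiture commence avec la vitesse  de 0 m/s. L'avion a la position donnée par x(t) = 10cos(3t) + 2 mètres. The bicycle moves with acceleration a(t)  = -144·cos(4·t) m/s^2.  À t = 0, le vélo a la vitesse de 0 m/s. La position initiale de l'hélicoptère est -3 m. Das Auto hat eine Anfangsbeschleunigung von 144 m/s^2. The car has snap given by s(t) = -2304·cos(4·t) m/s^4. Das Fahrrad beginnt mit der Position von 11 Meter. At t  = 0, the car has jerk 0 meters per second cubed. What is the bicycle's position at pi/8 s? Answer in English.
We need to integrate our acceleration equation a(t) = -144·cos(4·t) 2 times. The integral of acceleration is velocity. Using v(0) = 0, we get v(t) = -36·sin(4·t). The antiderivative of velocity is position. Using x(0) = 11, we get x(t) = 9·cos(4·t) + 2. From the given position equation x(t) = 9·cos(4·t) + 2, we substitute t = pi/8 to get x = 2.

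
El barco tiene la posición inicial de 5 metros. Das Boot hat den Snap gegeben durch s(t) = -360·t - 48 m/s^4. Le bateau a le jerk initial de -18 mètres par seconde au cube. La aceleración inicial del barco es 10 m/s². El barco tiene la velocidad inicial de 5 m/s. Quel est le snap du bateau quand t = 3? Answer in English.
Using s(t) = -360·t - 48 and substituting t = 3, we find s = -1128.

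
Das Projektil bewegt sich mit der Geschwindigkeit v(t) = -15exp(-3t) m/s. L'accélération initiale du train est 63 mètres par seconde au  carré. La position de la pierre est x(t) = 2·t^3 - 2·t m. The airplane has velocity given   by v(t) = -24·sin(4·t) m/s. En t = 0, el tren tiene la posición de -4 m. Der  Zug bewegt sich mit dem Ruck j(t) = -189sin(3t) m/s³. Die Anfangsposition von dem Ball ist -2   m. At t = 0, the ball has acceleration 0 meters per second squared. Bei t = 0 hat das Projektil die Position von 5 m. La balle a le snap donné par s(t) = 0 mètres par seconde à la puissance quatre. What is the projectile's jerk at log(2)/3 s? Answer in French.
Pour résoudre ceci, nous devons prendre 2 dérivées de notre équation de la vitesse v(t) = -15·exp(-3·t). En prenant d/dt de v(t), nous trouvons a(t) = 45·exp(-3·t). En prenant d/dt de a(t), nous trouvons j(t) = -135·exp(-3·t). Nous avons le jerk j(t) = -135·exp(-3·t). En substituant t = log(2)/3: j(log(2)/3) = -135/2.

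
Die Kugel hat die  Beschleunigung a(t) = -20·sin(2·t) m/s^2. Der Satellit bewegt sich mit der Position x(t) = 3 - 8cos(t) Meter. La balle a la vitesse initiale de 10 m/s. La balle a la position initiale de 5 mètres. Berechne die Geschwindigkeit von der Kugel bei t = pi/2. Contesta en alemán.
Ausgehend von der Beschleunigung a(t) = -20·sin(2·t), nehmen wir 1 Integral. Das Integral von der Beschleunigung, mit v(0) = 10, ergibt die Geschwindigkeit: v(t) = 10·cos(2·t). Mit v(t) = 10·cos(2·t) und Einsetzen von t = pi/2, finden wir v = -10.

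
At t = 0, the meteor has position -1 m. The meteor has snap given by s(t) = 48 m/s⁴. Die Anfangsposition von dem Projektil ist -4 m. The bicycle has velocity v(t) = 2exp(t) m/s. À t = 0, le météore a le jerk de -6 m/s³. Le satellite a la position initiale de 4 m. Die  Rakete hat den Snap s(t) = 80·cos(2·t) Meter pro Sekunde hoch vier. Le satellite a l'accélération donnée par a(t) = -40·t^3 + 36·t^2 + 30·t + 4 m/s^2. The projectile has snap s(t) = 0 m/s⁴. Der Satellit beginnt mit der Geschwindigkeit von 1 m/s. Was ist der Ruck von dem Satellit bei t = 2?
Wir müssen unsere Gleichung für die Beschleunigung a(t) = -40·t^3 + 36·t^2 + 30·t + 4 1-mal ableiten. Die Ableitung von der Beschleunigung ergibt den Ruck: j(t) = -120·t^2 + 72·t + 30. Aus der Gleichung für den Ruck j(t) = -120·t^2 + 72·t + 30, setzen wir t = 2 ein und erhalten j = -306.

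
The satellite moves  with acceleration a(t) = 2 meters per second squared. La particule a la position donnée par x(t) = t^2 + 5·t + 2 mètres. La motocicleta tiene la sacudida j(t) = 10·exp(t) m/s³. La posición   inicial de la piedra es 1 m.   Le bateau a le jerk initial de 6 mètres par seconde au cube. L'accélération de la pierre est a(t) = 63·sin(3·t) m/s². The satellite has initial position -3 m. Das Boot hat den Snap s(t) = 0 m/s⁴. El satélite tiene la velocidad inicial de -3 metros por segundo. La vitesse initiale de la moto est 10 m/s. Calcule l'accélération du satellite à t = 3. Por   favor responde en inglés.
Using a(t) = 2 and substituting t = 3, we find a = 2.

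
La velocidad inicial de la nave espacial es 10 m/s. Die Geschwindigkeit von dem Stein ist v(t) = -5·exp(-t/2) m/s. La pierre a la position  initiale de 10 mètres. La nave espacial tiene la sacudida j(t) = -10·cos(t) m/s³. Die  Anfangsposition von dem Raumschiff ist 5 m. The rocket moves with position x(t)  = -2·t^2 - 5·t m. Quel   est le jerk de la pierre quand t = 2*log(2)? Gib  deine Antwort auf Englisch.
Starting from velocity v(t) = -5·exp(-t/2), we take 2 derivatives. Differentiating velocity, we get acceleration: a(t) = 5·exp(-t/2)/2. Differentiating acceleration, we get jerk: j(t) = -5·exp(-t/2)/4. We have jerk j(t) = -5·exp(-t/2)/4. Substituting t = 2*log(2): j(2*log(2)) = -5/8.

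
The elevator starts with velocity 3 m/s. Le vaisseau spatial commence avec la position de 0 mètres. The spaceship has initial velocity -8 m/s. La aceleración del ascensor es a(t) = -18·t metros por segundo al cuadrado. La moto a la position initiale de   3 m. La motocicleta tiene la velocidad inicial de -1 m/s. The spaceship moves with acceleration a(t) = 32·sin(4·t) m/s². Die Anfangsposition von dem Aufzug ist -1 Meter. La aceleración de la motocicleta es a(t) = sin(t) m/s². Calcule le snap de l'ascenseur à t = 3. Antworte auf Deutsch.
Um dies zu lösen, müssen wir 2 Ableitungen unserer Gleichung für die Beschleunigung a(t) = -18·t nehmen. Die Ableitung von der Beschleunigung ergibt den Ruck: j(t) = -18. Mit d/dt von j(t) finden wir s(t) = 0. Mit s(t) = 0 und Einsetzen von t = 3, finden wir s = 0.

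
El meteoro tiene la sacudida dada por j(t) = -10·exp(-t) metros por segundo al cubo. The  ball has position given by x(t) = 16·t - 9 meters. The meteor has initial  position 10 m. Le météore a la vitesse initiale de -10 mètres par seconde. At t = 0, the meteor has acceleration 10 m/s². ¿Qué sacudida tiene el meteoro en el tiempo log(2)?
Tenemos la sacudida j(t) = -10·exp(-t). Sustituyendo t = log(2): j(log(2)) = -5.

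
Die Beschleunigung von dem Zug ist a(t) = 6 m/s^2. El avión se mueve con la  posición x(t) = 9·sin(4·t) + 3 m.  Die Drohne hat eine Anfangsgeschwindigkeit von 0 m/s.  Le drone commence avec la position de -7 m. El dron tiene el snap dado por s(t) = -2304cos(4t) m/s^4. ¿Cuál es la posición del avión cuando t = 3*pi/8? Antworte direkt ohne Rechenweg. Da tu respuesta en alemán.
Bei t = 3*pi/8, x = -6.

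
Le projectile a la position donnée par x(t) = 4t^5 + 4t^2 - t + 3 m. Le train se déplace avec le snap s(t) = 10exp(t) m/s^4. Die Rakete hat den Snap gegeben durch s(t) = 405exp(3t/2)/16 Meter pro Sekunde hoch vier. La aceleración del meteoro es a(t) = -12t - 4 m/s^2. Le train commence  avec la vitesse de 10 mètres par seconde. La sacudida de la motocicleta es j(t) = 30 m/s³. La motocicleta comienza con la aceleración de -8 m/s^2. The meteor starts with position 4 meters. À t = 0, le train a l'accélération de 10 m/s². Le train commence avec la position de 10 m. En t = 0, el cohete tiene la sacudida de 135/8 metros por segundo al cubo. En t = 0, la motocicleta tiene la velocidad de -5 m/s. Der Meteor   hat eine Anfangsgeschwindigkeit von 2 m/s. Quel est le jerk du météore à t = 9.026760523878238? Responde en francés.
Pour résoudre ceci, nous devons prendre 1 dérivée de notre équation de l'accélération a(t) = -12·t - 4. En prenant d/dt de a(t), nous trouvons j(t) = -12. De l'équation du jerk j(t) = -12, nous substituons t = 9.026760523878238 pour obtenir j = -12.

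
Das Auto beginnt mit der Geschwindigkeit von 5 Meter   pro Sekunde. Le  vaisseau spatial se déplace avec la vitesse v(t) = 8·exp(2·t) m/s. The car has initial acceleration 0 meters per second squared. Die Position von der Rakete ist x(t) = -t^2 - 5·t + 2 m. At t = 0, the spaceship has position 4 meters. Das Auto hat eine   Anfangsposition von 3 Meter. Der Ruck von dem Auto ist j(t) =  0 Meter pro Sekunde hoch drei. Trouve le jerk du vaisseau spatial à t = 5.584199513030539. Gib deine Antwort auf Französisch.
Pour résoudre ceci, nous devons prendre 2 dérivées de notre équation de la vitesse v(t) = 8·exp(2·t). En prenant d/dt de v(t), nous trouvons a(t) = 16·exp(2·t). En prenant d/dt de a(t), nous trouvons j(t) = 32·exp(2·t). Nous avons le jerk j(t) = 32·exp(2·t). En substituant t = 5.584199513030539: j(5.584199513030539) = 2267378.61918807.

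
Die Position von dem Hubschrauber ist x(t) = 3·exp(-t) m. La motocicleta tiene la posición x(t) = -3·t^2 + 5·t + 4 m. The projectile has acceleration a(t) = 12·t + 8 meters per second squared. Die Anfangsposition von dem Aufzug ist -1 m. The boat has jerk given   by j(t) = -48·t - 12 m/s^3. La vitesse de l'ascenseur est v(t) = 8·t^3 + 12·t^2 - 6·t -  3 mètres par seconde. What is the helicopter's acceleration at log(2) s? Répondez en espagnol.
Para resolver esto, necesitamos tomar 2 derivadas de nuestra ecuación de la posición x(t) = 3·exp(-t). Derivando la posición, obtenemos la velocidad: v(t) = -3·exp(-t). Derivando la velocidad, obtenemos la aceleración: a(t) = 3·exp(-t). De la ecuación de la aceleración a(t) = 3·exp(-t), sustituimos t = log(2) para obtener a = 3/2.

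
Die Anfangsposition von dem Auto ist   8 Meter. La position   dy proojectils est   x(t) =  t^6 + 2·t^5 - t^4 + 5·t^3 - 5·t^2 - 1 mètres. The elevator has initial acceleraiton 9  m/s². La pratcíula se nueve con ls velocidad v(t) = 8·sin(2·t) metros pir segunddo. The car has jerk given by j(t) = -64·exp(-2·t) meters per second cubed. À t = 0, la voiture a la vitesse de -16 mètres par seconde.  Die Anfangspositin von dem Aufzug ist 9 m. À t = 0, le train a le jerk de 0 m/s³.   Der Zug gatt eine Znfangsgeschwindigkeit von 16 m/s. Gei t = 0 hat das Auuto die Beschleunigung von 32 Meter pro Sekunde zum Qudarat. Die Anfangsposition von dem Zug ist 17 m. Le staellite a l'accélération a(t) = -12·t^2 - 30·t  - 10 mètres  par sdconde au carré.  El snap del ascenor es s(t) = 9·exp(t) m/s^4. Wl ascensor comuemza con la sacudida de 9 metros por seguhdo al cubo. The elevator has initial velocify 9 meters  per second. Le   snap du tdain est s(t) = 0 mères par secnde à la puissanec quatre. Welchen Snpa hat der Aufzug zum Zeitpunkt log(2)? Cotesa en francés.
Nous avons le snap s(t) = 9·exp(t). En substituant t = log(2): s(log(2)) = 18.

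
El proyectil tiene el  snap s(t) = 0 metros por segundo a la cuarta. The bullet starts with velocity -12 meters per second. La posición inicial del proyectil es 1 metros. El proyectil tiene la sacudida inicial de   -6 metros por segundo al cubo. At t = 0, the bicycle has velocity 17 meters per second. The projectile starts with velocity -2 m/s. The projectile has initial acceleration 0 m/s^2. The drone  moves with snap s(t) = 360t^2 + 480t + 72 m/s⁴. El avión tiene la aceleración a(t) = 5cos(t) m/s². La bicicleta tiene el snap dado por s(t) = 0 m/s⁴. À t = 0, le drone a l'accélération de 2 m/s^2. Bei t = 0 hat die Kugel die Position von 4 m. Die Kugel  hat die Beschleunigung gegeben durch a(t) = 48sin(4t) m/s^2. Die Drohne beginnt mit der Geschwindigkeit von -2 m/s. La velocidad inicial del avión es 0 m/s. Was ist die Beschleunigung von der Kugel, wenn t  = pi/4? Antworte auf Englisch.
Using a(t) = 48·sin(4·t) and substituting t = pi/4, we find a = 0.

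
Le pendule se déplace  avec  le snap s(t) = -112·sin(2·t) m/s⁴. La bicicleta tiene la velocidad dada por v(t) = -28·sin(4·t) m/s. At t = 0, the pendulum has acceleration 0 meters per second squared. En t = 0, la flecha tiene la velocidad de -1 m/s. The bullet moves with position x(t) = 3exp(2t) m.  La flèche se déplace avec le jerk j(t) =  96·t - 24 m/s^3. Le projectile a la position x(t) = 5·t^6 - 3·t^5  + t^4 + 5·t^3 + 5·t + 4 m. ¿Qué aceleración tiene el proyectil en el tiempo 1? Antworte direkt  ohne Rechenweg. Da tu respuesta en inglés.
The acceleration at t = 1 is a = 132.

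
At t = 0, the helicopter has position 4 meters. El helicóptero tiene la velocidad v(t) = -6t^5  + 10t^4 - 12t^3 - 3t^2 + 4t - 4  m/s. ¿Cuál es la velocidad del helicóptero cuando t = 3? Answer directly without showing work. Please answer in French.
v(3) = -991.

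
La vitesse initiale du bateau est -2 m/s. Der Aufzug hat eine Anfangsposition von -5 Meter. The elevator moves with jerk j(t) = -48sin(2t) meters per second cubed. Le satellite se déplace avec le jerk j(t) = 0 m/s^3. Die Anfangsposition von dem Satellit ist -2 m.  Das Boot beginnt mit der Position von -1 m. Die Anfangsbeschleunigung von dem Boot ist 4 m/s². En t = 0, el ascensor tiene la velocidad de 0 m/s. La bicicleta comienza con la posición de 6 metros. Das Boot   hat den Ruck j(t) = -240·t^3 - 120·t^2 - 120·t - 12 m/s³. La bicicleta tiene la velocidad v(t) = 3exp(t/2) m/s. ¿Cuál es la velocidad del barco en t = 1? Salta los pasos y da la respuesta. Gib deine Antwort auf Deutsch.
Bei t = 1, v = -46.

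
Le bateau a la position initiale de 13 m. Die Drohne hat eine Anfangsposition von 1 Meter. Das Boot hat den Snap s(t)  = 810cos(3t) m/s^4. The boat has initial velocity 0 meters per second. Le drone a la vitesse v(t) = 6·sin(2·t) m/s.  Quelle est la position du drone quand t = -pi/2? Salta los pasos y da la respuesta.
x(-pi/2) = 7.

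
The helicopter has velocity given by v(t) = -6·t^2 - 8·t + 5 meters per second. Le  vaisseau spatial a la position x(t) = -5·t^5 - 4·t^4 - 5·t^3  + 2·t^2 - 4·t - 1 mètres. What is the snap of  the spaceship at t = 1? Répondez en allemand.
Wir müssen unsere Gleichung für die Position x(t) = -5·t^5 - 4·t^4 - 5·t^3 + 2·t^2 - 4·t - 1 4-mal ableiten. Mit d/dt von x(t) finden wir v(t) = -25·t^4 - 16·t^3 - 15·t^2 + 4·t - 4. Die Ableitung von der Geschwindigkeit ergibt die Beschleunigung: a(t) = -100·t^3 - 48·t^2 - 30·t + 4. Mit d/dt von a(t) finden wir j(t) = -300·t^2 - 96·t - 30. Durch Ableiten von dem Ruck erhalten wir den Snap: s(t) = -600·t - 96. Wir haben den Snap s(t) = -600·t - 96. Durch Einsetzen von t = 1: s(1) = -696.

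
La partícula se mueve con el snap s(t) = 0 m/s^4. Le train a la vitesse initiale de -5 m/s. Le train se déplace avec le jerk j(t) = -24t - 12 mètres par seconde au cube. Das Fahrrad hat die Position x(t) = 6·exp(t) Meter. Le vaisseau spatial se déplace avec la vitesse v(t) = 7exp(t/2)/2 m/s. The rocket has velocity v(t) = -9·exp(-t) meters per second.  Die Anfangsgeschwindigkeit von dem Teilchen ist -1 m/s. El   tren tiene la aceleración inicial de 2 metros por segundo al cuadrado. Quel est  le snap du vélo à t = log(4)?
Pour résoudre ceci, nous devons prendre 4 dérivées de notre équation de la position x(t) = 6·exp(t). En dérivant la position, nous obtenons la vitesse: v(t) = 6·exp(t). La dérivée de la vitesse donne l'accélération: a(t) = 6·exp(t). En dérivant l'accélération, nous obtenons le jerk: j(t) = 6·exp(t). En prenant d/dt de j(t), nous trouvons s(t) = 6·exp(t). En utilisant s(t) = 6·exp(t) et en substituant t = log(4), nous trouvons s = 24.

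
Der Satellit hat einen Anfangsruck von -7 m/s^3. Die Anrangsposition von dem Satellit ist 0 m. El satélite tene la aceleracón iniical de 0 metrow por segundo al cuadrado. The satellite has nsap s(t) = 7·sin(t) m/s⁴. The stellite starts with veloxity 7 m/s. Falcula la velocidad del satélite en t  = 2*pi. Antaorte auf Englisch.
We must find the antiderivative of our snap equation s(t) = 7·sin(t) 3 times. Taking ∫s(t)dt and applying j(0) = -7, we find j(t) = -7·cos(t). Integrating jerk and using the initial condition a(0) = 0, we get a(t) = -7·sin(t). Finding the integral of a(t) and using v(0) = 7: v(t) = 7·cos(t). We have velocity v(t) = 7·cos(t). Substituting t = 2*pi: v(2*pi) = 7.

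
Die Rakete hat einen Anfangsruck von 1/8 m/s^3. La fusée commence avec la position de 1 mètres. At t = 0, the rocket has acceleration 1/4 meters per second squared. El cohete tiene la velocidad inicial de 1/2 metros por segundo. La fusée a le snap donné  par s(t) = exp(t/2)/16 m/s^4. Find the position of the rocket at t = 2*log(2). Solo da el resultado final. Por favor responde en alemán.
Die Antwort ist 2.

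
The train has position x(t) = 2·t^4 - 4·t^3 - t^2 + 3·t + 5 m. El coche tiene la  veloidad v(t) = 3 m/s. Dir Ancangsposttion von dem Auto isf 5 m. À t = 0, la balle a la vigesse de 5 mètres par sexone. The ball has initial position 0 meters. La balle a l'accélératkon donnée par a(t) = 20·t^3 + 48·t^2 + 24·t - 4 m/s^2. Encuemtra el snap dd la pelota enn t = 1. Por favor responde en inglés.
To solve this, we need to take 2 derivatives of our acceleration equation a(t) = 20·t^3 + 48·t^2 + 24·t - 4. Taking d/dt of a(t), we find j(t) = 60·t^2 + 96·t + 24. The derivative of jerk gives snap: s(t) = 120·t + 96. From the given snap equation s(t) = 120·t + 96, we substitute t = 1 to get s = 216.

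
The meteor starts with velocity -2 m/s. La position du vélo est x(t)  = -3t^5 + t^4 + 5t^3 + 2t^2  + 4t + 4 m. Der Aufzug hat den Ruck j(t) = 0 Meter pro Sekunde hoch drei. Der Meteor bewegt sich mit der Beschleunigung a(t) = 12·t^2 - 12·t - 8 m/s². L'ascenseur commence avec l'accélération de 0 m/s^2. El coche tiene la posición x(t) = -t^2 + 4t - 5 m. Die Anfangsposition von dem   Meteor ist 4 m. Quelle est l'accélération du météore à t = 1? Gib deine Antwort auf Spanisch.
De la ecuación de la aceleración a(t) = 12·t^2 - 12·t - 8, sustituimos t = 1 para obtener a = -8.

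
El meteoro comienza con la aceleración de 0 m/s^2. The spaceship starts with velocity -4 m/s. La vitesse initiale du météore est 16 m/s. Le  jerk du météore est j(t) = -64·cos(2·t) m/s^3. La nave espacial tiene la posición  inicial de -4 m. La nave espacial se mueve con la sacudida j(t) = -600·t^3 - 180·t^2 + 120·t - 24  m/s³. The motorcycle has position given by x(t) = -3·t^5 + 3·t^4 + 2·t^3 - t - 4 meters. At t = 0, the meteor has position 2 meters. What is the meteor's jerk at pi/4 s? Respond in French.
Nous avons le jerk j(t) = -64·cos(2·t). En substituant t = pi/4: j(pi/4) = 0.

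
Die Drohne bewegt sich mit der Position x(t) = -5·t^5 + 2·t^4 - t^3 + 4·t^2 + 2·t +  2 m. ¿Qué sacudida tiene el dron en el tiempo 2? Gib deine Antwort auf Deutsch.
Wir müssen unsere Gleichung für die Position x(t) = -5·t^5 + 2·t^4 - t^3 + 4·t^2 + 2·t + 2 3-mal ableiten. Durch Ableiten von der Position erhalten wir die Geschwindigkeit: v(t) = -25·t^4 + 8·t^3 - 3·t^2 + 8·t + 2. Durch Ableiten von der Geschwindigkeit erhalten wir die Beschleunigung: a(t) = -100·t^3 + 24·t^2 - 6·t + 8. Mit d/dt von a(t) finden wir j(t) = -300·t^2 + 48·t - 6. Mit j(t) = -300·t^2 + 48·t - 6 und Einsetzen von t = 2, finden wir j = -1110.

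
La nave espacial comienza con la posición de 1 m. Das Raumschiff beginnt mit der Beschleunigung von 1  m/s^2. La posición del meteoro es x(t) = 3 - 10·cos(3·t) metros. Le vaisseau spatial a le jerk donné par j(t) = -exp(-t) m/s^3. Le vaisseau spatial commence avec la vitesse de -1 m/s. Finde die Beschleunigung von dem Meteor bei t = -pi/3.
Wir müssen unsere Gleichung für die Position x(t) = 3 - 10·cos(3·t) 2-mal ableiten. Die Ableitung von der Position ergibt die Geschwindigkeit: v(t) = 30·sin(3·t). Mit d/dt von v(t) finden wir a(t) = 90·cos(3·t). Wir haben die Beschleunigung a(t) = 90·cos(3·t). Durch Einsetzen von t = -pi/3: a(-pi/3) = -90.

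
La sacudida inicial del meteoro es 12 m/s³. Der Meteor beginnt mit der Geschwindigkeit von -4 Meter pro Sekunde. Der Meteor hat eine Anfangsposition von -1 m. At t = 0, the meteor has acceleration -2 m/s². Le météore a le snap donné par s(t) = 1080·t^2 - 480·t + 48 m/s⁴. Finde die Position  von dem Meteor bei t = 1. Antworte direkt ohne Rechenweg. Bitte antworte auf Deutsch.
x(1) = -3.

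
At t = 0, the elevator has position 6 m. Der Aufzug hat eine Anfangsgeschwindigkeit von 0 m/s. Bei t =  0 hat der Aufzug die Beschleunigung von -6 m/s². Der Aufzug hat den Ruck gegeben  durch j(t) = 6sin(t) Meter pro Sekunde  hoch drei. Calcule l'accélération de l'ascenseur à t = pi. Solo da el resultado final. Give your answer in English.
a(pi) = 6.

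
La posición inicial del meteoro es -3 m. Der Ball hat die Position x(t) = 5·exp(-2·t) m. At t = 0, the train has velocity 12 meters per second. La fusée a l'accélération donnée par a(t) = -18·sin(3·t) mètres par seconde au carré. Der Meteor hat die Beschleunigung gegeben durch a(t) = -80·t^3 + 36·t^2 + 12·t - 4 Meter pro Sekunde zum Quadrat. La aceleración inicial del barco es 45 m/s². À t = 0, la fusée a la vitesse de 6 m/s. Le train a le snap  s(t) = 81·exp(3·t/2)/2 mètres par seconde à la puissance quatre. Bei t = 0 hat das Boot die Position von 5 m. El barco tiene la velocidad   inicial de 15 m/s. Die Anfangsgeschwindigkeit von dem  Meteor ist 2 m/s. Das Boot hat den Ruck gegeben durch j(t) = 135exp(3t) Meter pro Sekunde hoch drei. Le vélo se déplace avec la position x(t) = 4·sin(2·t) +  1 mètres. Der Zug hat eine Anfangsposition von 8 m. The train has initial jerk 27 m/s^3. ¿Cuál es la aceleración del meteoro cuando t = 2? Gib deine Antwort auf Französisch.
De l'équation de l'accélération a(t) = -80·t^3 + 36·t^2 + 12·t - 4, nous substituons t = 2 pour obtenir a = -476.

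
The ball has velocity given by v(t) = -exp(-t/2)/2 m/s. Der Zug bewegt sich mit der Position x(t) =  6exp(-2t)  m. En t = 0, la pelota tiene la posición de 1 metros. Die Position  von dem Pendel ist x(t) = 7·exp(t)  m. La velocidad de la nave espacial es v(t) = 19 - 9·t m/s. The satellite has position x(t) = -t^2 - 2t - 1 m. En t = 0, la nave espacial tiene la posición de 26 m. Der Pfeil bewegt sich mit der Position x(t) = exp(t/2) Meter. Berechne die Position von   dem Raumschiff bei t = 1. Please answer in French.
Nous devons trouver l'intégrale de notre équation de la vitesse v(t) = 19 - 9·t 1 fois. L'intégrale de la vitesse, avec x(0) = 26, donne la position: x(t) = -9·t^2/2 + 19·t + 26. Nous avons la position x(t) = -9·t^2/2 + 19·t + 26. En substituant t = 1: x(1) = 81/2.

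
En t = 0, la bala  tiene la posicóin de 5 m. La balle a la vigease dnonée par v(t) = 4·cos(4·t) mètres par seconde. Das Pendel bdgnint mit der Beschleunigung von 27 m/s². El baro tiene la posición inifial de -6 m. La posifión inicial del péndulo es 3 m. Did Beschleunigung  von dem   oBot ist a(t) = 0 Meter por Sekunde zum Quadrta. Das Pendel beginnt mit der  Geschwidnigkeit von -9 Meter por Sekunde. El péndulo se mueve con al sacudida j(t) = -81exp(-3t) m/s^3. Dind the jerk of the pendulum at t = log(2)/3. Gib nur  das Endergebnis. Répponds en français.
À t = log(2)/3, j = -81/2.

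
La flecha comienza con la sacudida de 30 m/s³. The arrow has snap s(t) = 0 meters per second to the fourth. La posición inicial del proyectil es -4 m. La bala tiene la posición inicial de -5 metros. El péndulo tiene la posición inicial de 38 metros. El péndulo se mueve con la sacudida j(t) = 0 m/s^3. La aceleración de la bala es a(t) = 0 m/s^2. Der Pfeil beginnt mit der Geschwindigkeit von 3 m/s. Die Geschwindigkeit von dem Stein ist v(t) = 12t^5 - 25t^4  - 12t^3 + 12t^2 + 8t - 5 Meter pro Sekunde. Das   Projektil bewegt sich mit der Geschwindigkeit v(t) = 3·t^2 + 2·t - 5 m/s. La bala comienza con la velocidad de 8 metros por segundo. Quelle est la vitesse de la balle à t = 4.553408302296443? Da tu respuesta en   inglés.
We must find the integral of our acceleration equation a(t) = 0 1 time. The integral of acceleration is velocity. Using v(0) = 8, we get v(t) = 8. We have velocity v(t) = 8. Substituting t = 4.553408302296443: v(4.553408302296443) = 8.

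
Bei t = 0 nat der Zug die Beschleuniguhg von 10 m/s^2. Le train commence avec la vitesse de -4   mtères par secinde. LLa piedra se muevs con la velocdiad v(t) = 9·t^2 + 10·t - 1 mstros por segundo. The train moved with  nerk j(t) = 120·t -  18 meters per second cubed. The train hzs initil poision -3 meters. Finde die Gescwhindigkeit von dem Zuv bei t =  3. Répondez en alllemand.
Wir müssen unsere Gleichung für den Ruck j(t) = 120·t - 18 2-mal integrieren. Mit ∫j(t)dt und Anwendung von a(0) = 10, finden wir a(t) = 60·t^2 - 18·t + 10. Die Stammfunktion von der Beschleunigung ist die Geschwindigkeit. Mit v(0) = -4 erhalten wir v(t) = 20·t^3 - 9·t^2 + 10·t - 4. Aus der Gleichung für die Geschwindigkeit v(t) = 20·t^3 - 9·t^2 + 10·t - 4, setzen wir t = 3 ein und erhalten v = 485.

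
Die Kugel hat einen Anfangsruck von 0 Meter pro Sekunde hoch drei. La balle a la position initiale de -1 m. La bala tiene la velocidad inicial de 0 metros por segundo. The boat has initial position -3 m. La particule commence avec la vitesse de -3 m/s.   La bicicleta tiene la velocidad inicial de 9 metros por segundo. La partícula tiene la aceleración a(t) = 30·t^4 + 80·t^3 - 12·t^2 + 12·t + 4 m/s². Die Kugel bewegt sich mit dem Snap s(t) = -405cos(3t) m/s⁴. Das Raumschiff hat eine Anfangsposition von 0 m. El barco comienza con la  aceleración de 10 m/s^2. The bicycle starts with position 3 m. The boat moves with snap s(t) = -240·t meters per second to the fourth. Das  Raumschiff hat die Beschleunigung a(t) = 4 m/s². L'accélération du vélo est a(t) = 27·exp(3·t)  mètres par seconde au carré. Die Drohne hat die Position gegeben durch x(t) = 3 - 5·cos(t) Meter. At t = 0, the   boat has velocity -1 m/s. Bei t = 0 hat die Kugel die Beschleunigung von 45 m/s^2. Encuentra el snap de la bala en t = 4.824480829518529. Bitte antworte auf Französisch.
Nous avons le snap s(t) = -405·cos(3·t). En substituant t = 4.824480829518529: s(4.824480829518529) = 133.639284593631.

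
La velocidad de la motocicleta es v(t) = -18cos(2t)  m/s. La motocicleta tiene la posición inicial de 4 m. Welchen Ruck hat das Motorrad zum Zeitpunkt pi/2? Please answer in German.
Um dies zu lösen, müssen wir 2 Ableitungen unserer Gleichung für die Geschwindigkeit v(t) = -18·cos(2·t) nehmen. Mit d/dt von v(t) finden wir a(t) = 36·sin(2·t). Durch Ableiten von der Beschleunigung erhalten wir den Ruck: j(t) = 72·cos(2·t). Wir haben den Ruck j(t) = 72·cos(2·t). Durch Einsetzen von t = pi/2: j(pi/2) = -72.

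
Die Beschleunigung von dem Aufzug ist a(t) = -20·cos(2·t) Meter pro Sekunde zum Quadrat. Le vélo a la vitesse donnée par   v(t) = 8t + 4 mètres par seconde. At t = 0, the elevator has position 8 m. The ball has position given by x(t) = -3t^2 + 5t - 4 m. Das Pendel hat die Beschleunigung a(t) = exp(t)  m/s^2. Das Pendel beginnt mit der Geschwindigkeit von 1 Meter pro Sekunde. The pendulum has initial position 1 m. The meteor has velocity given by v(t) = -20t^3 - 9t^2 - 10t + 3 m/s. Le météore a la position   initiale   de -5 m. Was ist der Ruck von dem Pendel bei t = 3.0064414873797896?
Um dies zu lösen, müssen wir 1 Ableitung unserer Gleichung für die Beschleunigung a(t) = exp(t) nehmen. Durch Ableiten von der Beschleunigung erhalten wir den Ruck: j(t) = exp(t). Mit j(t) = exp(t) und Einsetzen von t = 3.0064414873797896, finden wir j = 20.2153352541428.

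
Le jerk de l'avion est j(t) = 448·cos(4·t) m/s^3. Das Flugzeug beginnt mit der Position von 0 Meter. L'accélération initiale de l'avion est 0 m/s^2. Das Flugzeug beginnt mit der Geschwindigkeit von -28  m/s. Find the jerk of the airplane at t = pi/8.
From the given jerk equation j(t) = 448·cos(4·t), we substitute t = pi/8 to get j = 0.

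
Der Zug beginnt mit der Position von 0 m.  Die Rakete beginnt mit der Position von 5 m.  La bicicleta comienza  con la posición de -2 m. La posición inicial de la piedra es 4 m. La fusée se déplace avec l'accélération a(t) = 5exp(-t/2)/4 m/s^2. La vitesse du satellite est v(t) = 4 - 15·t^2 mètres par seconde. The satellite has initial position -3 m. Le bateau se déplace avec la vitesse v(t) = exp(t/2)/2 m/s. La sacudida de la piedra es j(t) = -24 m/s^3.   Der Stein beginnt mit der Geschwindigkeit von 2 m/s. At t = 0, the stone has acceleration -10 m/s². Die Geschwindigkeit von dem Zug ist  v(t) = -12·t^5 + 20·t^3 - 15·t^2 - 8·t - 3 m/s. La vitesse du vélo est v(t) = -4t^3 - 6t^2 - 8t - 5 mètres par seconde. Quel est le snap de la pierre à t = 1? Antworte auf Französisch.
Pour résoudre ceci, nous devons prendre 1 dérivée de notre équation du jerk j(t) = -24. En prenant d/dt de j(t), nous trouvons s(t) = 0. De l'équation du snap s(t) = 0, nous substituons t = 1 pour obtenir s = 0.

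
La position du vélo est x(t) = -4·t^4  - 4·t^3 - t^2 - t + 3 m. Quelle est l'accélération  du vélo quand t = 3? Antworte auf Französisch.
En partant de la position x(t) = -4·t^4 - 4·t^3 - t^2 - t + 3, nous prenons 2 dérivées. En dérivant la position, nous obtenons la vitesse: v(t) = -16·t^3 - 12·t^2 - 2·t - 1. La dérivée de la vitesse donne l'accélération: a(t) = -48·t^2 - 24·t - 2. Nous avons l'accélération a(t) = -48·t^2 - 24·t - 2. En substituant t = 3: a(3) = -506.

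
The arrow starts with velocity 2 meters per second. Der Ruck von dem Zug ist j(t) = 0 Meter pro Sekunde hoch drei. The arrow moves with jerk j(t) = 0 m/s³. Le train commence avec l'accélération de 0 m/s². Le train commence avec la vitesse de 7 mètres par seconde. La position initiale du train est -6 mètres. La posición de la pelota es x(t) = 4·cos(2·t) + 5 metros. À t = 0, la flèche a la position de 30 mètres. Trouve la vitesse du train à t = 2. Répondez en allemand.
Wir müssen das Integral unserer Gleichung für den Ruck j(t) = 0 2-mal finden. Durch Integration von dem Ruck und Verwendung der Anfangsbedingung a(0) = 0, erhalten wir a(t) = 0. Die Stammfunktion von der Beschleunigung ist die Geschwindigkeit. Mit v(0) = 7 erhalten wir v(t) = 7. Wir haben die Geschwindigkeit v(t) = 7. Durch Einsetzen von t = 2: v(2) = 7.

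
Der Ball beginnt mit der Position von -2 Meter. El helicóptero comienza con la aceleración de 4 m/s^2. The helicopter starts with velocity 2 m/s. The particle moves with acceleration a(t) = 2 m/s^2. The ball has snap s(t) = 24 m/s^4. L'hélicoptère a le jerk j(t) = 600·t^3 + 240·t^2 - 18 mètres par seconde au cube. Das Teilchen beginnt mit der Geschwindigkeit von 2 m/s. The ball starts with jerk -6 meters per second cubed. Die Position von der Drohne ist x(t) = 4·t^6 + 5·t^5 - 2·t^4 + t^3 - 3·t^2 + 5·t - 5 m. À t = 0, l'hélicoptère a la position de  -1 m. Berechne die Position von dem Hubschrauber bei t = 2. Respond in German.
Wir müssen unsere Gleichung für den Ruck j(t) = 600·t^3 + 240·t^2 - 18 3-mal integrieren. Mit ∫j(t)dt und Anwendung von a(0) = 4, finden wir a(t) = 150·t^4 + 80·t^3 - 18·t + 4. Das Integral von der Beschleunigung, mit v(0) = 2, ergibt die Geschwindigkeit: v(t) = 30·t^5 + 20·t^4 - 9·t^2 + 4·t + 2. Die Stammfunktion von der Geschwindigkeit ist die Position. Mit x(0) = -1 erhalten wir x(t) = 5·t^6 + 4·t^5 - 3·t^3 + 2·t^2 + 2·t - 1. Mit x(t) = 5·t^6 + 4·t^5 - 3·t^3 + 2·t^2 + 2·t - 1 und Einsetzen von t = 2, finden wir x = 435.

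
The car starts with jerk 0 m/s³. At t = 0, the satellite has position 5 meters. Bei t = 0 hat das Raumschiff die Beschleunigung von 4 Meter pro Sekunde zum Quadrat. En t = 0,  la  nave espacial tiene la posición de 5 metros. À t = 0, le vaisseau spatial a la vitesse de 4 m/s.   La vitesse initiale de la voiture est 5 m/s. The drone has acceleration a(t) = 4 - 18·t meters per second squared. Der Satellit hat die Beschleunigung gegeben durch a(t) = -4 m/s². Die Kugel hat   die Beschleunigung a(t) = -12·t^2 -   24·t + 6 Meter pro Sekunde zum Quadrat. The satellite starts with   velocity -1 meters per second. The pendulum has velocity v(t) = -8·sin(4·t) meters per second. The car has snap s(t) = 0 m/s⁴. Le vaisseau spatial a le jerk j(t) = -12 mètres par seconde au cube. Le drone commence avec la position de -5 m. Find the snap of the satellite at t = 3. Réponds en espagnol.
Partiendo de la aceleración a(t) = -4, tomamos 2 derivadas. Derivando la aceleración, obtenemos la sacudida: j(t) = 0. Derivando la sacudida, obtenemos el snap: s(t) = 0. Usando s(t) = 0 y sustituyendo t = 3, encontramos s = 0.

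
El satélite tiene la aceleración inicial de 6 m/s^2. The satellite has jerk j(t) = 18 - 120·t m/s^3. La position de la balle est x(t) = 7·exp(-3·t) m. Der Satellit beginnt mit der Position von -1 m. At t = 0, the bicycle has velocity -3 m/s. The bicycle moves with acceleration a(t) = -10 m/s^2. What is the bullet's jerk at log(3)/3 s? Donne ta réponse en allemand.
Ausgehend von der Position x(t) = 7·exp(-3·t), nehmen wir 3 Ableitungen. Mit d/dt von x(t) finden wir v(t) = -21·exp(-3·t). Die Ableitung von der Geschwindigkeit ergibt die Beschleunigung: a(t) = 63·exp(-3·t). Die Ableitung von der Beschleunigung ergibt den Ruck: j(t) = -189·exp(-3·t). Aus der Gleichung für den Ruck j(t) = -189·exp(-3·t), setzen wir t = log(3)/3 ein und erhalten j = -63.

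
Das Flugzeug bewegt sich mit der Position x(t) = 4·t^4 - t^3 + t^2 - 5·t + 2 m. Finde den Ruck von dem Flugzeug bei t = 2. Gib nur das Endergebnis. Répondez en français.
À t = 2, j = 186.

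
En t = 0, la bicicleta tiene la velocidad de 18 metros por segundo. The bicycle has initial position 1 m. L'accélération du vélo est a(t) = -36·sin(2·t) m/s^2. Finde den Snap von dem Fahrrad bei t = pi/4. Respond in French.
En partant de l'accélération a(t) = -36·sin(2·t), nous prenons 2 dérivées. En dérivant l'accélération, nous obtenons le jerk: j(t) = -72·cos(2·t). En prenant d/dt de j(t), nous trouvons s(t) = 144·sin(2·t). En utilisant s(t) = 144·sin(2·t) et en substituant t = pi/4, nous trouvons s = 144.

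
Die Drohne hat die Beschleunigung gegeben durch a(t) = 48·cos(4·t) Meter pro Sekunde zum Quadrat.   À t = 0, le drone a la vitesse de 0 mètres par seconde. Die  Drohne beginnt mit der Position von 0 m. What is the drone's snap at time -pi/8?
We must differentiate our acceleration equation a(t) = 48·cos(4·t) 2 times. Differentiating acceleration, we get jerk: j(t) = -192·sin(4·t). The derivative of jerk gives snap: s(t) = -768·cos(4·t). We have snap s(t) = -768·cos(4·t). Substituting t = -pi/8: s(-pi/8) = 0.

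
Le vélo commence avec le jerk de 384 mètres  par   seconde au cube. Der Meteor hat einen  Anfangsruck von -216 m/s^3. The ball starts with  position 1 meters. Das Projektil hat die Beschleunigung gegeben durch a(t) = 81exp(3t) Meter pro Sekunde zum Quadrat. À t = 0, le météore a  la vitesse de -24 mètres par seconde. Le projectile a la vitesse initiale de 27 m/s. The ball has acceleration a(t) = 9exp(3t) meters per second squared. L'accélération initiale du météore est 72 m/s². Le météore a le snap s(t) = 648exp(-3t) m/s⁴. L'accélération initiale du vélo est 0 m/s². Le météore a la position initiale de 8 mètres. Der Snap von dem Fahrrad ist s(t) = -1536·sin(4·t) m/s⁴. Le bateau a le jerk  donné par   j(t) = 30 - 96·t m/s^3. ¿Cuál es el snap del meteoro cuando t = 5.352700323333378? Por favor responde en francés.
En utilisant s(t) = 648·exp(-3·t) et en substituant t = 5.352700323333378, nous trouvons s = 0.0000688066422297589.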